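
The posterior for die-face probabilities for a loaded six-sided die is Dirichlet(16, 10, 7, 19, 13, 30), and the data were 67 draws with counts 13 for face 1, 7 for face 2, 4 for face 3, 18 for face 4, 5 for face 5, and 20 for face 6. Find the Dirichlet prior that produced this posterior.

For a Dirichlet(α) prior with multinomial counts c, the posterior is Dirichlet(α + c) componentwise.
Subtract each count from the matching posterior parameter: 16−13=3, 10−7=3, 7−4=3, 19−18=1, 13−5=8, 30−20=10.

Dirichlet(3, 3, 3, 1, 8, 10)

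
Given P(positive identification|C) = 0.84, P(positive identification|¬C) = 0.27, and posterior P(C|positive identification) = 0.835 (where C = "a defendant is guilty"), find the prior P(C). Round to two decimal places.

In odds form, posterior odds = prior odds × likelihood ratio, so prior odds = posterior odds ÷ LR.
Posterior odds = 0.835/(1−0.835) = 5.0606. LR = 0.84/0.27 = 3.1111.
Prior odds = 5.0606/3.1111 = 1.6266, so P(C) = 1.6266/(1+1.6266) ≈ 0.62.

P(C) = 0.62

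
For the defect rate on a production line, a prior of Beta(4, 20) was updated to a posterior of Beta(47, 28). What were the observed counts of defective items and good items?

43 defective items and 8 good items

A Beta(a, b) prior with s successes and f failures in binomial data gives a Beta(a+s, b+f) posterior.
So s = 47 − 4 = 43 and f = 28 − 20 = 8.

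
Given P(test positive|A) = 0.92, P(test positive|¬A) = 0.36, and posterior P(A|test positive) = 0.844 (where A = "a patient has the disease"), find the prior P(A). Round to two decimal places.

Bayes' rule in odds form gives O(A|E) = O(A)·[P(E|A)/P(E|¬A)], hence O(A) = O(A|E)/LR.
Posterior odds = 0.844/(1−0.844) = 5.4103. LR = 0.92/0.36 = 2.5556.
Prior odds = 5.4103/2.5556 = 2.1170, so P(A) = 2.1170/(1+2.1170) ≈ 0.68.

P(A) = 0.68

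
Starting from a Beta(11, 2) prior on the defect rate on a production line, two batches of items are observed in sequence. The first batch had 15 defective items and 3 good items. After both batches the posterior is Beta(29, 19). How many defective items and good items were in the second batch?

Because Beta–binomial updating is additive in the counts, the combined data contributed (α_post−α_prior, β_post−β_prior) successes and failures.
Total across both batches: 29−11=18 defective items, 19−2=17 good items.
Subtract the first batch: 18−15=3 defective items and 17−3=14 good items.

3 defective items and 14 good items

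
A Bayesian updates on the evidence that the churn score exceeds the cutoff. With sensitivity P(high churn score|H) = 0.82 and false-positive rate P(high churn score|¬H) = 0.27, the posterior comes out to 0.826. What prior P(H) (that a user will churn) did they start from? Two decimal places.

Bayes' rule in odds form gives O(H|E) = O(H)·[P(E|H)/P(E|¬H)], hence O(H) = O(H|E)/LR.
Posterior odds = 0.826/(1−0.826) = 4.7471. LR = 0.82/0.27 = 3.0370.
Prior odds = 4.7471/3.0370 = 1.5631, so P(H) = 1.5631/(1+1.5631) ≈ 0.61.

P(H) = 0.61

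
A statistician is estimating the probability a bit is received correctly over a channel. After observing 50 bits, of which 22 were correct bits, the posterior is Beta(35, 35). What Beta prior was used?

Beta(13, 7)

A Beta(a, b) prior with s successes and f failures in binomial data gives a Beta(a+s, b+f) posterior.
Subtract the data counts: 35−22=13, 35−28=7.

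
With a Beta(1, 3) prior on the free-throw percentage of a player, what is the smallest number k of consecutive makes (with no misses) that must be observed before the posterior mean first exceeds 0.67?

After k makes and 0 misses the posterior is Beta(1+k, 3), with mean (1+k)/(1+3+k).
Set (1+k)/(4+k) > 0.67 and solve: k > (0.67·4 − 1)/(1 − 0.67) = 5.091.
The smallest integer exceeding 5.091 is 6.

k = 6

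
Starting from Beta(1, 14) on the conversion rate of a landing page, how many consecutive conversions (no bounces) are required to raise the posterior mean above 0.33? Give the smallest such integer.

k = 6

After k conversions and 0 bounces the posterior is Beta(1+k, 14), with mean (1+k)/(1+14+k).
Set (1+k)/(15+k) > 0.33 and solve: k > (0.33·15 − 1)/(1 − 0.33) = 5.896.
The smallest integer exceeding 5.896 is 6.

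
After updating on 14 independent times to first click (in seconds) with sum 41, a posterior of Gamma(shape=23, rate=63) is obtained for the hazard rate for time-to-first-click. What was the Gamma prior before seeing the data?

Gamma(shape=9, rate=22)

Gamma–exponential conjugacy: posterior shape = α + n, posterior rate = β + Σtᵢ.
So α = 23 − 14 = 9 and β = 63 − 41 = 22.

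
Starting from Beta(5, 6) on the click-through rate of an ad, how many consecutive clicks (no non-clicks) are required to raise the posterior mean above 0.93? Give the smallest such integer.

After k clicks and 0 non-clicks the posterior is Beta(5+k, 6), with mean (5+k)/(5+6+k).
Set (5+k)/(11+k) > 0.93 and solve: k > (0.93·11 − 5)/(1 − 0.93) = 74.714.
The smallest integer exceeding 74.714 is 75, and checking k=75: (80)/(86) = 0.9302 > 0.93.

k = 75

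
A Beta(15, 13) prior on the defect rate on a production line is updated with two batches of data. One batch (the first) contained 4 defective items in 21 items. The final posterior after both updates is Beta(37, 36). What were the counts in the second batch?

18 defective items and 6 good items

Sequential conjugate updates are equivalent to a single update on the pooled data, so total successes = posterior α − prior α and total failures = posterior β − prior β.
Total across both batches: 37−15=22 defective items, 36−13=23 good items.
Subtract the first batch: 22−4=18 defective items and 23−17=6 good items.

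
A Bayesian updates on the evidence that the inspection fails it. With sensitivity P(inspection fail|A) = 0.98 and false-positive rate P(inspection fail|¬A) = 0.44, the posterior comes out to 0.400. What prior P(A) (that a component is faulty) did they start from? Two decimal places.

P(A) = 0.23

Bayes' rule in odds form gives O(A|E) = O(A)·[P(E|A)/P(E|¬A)], hence O(A) = O(A|E)/LR.
Posterior odds = 0.400/(1−0.400) = 0.6667. LR = 0.98/0.44 = 2.2273.
Prior odds = 0.6667/2.2273 = 0.2993, so P(A) = 0.2993/(1+0.2993) ≈ 0.23.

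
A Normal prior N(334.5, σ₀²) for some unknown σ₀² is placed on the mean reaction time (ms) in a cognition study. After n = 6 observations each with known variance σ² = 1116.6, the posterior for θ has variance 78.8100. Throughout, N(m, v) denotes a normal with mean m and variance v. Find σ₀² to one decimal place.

σ₀² = 136.7

Posterior precision equals prior precision plus data precision: 1/σ_n² = 1/σ₀² + n/σ².
So 1/σ₀² = 1/78.8100 − 6/1116.6 = 0.012689 − 0.005373 = 0.007316.
Hence σ₀² = 1/0.007316 ≈ 136.7.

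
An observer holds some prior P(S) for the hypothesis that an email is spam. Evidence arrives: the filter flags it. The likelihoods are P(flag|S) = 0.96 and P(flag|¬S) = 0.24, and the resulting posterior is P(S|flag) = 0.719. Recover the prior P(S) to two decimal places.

In odds form, posterior odds = prior odds × likelihood ratio, so prior odds = posterior odds ÷ LR.
Posterior odds = 0.719/(1−0.719) = 2.5587. LR = 0.96/0.24 = 4.0000.
Prior odds = 2.5587/4.0000 = 0.6397, so P(S) = 0.6397/(1+0.6397) ≈ 0.39.

P(S) = 0.39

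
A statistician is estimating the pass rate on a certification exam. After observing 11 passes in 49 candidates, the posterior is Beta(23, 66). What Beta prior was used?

Beta(12, 28)

Under Beta–binomial conjugacy the posterior parameters are (α+s, β+f).
Subtract the data counts: 23−11=12, 66−38=28.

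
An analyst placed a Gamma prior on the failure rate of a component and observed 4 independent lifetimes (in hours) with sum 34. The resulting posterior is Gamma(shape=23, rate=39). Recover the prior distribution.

For an exponential likelihood with a Gamma(α, β) prior on the rate, n observations with total T give posterior Gamma(α+n, β+T).
So α = 23 − 4 = 19 and β = 39 − 34 = 5.

Gamma(shape=19, rate=5)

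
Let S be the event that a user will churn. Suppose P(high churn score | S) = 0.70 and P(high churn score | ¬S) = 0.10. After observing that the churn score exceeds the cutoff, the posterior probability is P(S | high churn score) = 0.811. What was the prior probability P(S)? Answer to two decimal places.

P(S) = 0.38

In odds form, posterior odds = prior odds × likelihood ratio, so prior odds = posterior odds ÷ LR.
Posterior odds = 0.811/(1−0.811) = 4.2910. LR = 0.70/0.10 = 7.0000.
Prior odds = 4.2910/7.0000 = 0.6130, so P(S) = 0.6130/(1+0.6130) ≈ 0.38.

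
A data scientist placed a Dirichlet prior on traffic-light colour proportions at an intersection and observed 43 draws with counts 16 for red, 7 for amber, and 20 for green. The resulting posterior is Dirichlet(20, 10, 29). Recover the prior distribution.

Dirichlet(4, 3, 9)

For a Dirichlet(α) prior with multinomial counts c, the posterior is Dirichlet(α + c) componentwise.
Subtract each count from the matching posterior parameter: 20−16=4, 10−7=3, 29−20=9.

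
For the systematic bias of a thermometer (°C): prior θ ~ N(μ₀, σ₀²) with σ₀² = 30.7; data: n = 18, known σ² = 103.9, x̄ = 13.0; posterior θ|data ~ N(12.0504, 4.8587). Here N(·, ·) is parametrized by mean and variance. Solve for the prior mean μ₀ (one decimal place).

With known observation variance, the Normal–Normal posterior has precision τ_n = τ₀ + n/σ² and mean μ_n = (τ₀μ₀ + (n/σ²)x̄)/τ_n.
Here τ₀ = 1/30.7 = 0.032573 and τ_data = 18/103.9 = 0.173244, so τ_n = 0.205817.
Rearranging for μ₀: μ₀ = (μ_n·τ_n − τ_data·x̄)/τ₀ = (12.0504·0.205817 − 0.173244·13.0) / 0.032573 = 0.228005/0.032573 ≈ 7.0.

μ₀ = 7.0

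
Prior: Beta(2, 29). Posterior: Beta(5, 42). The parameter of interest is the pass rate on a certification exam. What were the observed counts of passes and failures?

A Beta(α, β) prior with s successes and f failures in binomial data gives a Beta(α+s, β+f) posterior.
So s = 5 − 2 = 3 and f = 42 − 29 = 13.

3 passes and 13 failures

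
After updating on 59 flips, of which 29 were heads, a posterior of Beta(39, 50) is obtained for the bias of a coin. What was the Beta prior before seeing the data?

Beta is conjugate to the binomial likelihood: posterior = Beta(α+s, β+f).
So α = 39 − 29 = 10 and β = 50 − 30 = 20.

Beta(10, 20)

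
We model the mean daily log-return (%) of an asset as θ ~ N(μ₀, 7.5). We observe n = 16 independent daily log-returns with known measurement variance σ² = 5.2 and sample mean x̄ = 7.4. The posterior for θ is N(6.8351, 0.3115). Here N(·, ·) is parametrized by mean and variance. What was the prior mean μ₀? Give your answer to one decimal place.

μ₀ = -6.2

With known observation variance, the Normal–Normal posterior has precision τ_n = τ₀ + n/σ² and mean μ_n = (τ₀μ₀ + (n/σ²)x̄)/τ_n.
Here τ₀ = 1/7.5 = 0.133333 and τ_data = 16/5.2 = 3.076923, so τ_n = 3.210256.
Rearranging for μ₀: μ₀ = (μ_n·τ_n − τ_data·x̄)/τ₀ = (6.8351·3.210256 − 3.076923·7.4) / 0.133333 = -0.826809/0.133333 ≈ -6.2.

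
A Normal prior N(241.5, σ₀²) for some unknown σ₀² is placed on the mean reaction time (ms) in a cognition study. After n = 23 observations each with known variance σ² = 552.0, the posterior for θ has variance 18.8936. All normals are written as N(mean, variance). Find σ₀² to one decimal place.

Posterior precision equals prior precision plus data precision: 1/σ_n² = 1/σ₀² + n/σ².
So 1/σ₀² = 1/18.8936 − 23/552.0 = 0.052928 − 0.041667 = 0.011261.
Hence σ₀² = 1/0.011261 ≈ 88.8.

σ₀² = 88.8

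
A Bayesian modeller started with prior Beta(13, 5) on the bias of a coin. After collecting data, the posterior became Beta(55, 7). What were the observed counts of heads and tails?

42 heads and 2 tails

Under Beta–binomial conjugacy the posterior parameters are (a+s, b+f).
So s = 55 − 13 = 42 and f = 7 − 5 = 2.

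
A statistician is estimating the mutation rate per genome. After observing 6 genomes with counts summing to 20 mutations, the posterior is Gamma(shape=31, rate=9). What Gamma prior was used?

A Gamma(α, β) prior (rate parametrization) on a Poisson rate with n observations summing to S gives posterior Gamma(α+S, β+n).
So α = 31 − 20 = 11 and β = 9 − 6 = 3.

Gamma(shape=11, rate=3)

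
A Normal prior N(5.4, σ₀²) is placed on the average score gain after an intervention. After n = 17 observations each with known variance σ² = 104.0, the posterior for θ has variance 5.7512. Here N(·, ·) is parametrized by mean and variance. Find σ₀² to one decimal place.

σ₀² = 96.0

Posterior precision equals prior precision plus data precision: 1/σ_n² = 1/σ₀² + n/σ².
So 1/σ₀² = 1/5.7512 − 17/104.0 = 0.173877 − 0.163462 = 0.010415.
Hence σ₀² = 1/0.010415 ≈ 96.0.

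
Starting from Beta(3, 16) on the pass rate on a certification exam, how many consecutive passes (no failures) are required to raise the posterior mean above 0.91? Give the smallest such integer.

After k passes and 0 failures the posterior is Beta(3+k, 16), with mean (3+k)/(3+16+k).
Set (3+k)/(19+k) > 0.91 and solve: k > (0.91·19 − 3)/(1 − 0.91) = 158.778.
The smallest integer exceeding 158.778 is 159.

k = 159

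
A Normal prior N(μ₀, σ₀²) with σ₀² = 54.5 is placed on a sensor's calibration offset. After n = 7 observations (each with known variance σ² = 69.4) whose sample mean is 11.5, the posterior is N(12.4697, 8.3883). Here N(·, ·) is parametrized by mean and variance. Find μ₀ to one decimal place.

With known observation variance, the Normal–Normal posterior has precision τ_n = τ₀ + n/σ² and mean μ_n = (τ₀μ₀ + (n/σ²)x̄)/τ_n.
Here τ₀ = 1/54.5 = 0.018349 and τ_data = 7/69.4 = 0.100865, so τ_n = 0.119214.
Rearranging for μ₀: μ₀ = (μ_n·τ_n − τ_data·x̄)/τ₀ = (12.4697·0.119214 − 0.100865·11.5) / 0.018349 = 0.326615/0.018349 ≈ 17.8.

μ₀ = 17.8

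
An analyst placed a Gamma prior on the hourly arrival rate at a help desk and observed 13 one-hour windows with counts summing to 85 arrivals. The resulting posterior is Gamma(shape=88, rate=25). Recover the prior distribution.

Gamma–Poisson conjugacy: posterior shape = α + Σxᵢ, posterior rate = β + n.
So α = 88 − 85 = 3 and β = 25 − 13 = 12.

Gamma(shape=3, rate=12)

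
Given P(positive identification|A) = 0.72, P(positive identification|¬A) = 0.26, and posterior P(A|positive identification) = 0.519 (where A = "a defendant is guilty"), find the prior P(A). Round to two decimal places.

In odds form, posterior odds = prior odds × likelihood ratio, so prior odds = posterior odds ÷ LR.
Posterior odds = 0.519/(1−0.519) = 1.0790. LR = 0.72/0.26 = 2.7692.
Prior odds = 1.0790/2.7692 = 0.3896, so P(A) = 0.3896/(1+0.3896) ≈ 0.28.

P(A) = 0.28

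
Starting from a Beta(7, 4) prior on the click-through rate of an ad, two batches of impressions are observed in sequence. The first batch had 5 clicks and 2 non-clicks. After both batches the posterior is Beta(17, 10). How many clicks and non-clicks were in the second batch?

Because Beta–binomial updating is additive in the counts, the combined data contributed (α_post−α_prior, β_post−β_prior) successes and failures.
Total across both batches: 17−7=10 clicks, 10−4=6 non-clicks.
Subtract the first batch: 10−5=5 clicks and 6−2=4 non-clicks.

5 clicks and 4 non-clicks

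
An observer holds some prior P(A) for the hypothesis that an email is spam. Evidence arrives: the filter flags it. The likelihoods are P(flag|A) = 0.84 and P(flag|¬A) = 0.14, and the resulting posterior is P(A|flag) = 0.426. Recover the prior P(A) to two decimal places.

P(A) = 0.11

Bayes' rule in odds form gives O(A|E) = O(A)·[P(E|A)/P(E|¬A)], hence O(A) = O(A|E)/LR.
Posterior odds = 0.426/(1−0.426) = 0.7422. LR = 0.84/0.14 = 6.0000.
Prior odds = 0.7422/6.0000 = 0.1237, so P(A) = 0.1237/(1+0.1237) ≈ 0.11.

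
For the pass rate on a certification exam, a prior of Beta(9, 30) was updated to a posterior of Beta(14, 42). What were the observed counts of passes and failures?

5 passes and 12 failures

A Beta(α, β) prior with s successes and f failures in binomial data gives a Beta(α+s, β+f) posterior.
Match parameters: s=14−9=5, f=42−30=12.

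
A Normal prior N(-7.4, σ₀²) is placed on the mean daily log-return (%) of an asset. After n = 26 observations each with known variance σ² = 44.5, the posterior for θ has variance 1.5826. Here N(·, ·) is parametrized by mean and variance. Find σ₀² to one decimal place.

σ₀² = 21.0

Posterior precision equals prior precision plus data precision: 1/σ_n² = 1/σ₀² + n/σ².
So 1/σ₀² = 1/1.5826 − 26/44.5 = 0.631872 − 0.584270 = 0.047602.
Hence σ₀² = 1/0.047602 ≈ 21.0.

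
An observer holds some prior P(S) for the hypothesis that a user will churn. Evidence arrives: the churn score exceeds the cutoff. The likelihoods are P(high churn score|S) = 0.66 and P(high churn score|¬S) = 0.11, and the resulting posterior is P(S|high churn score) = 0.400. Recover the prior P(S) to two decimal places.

P(S) = 0.10

In odds form, posterior odds = prior odds × likelihood ratio, so prior odds = posterior odds ÷ LR.
Posterior odds = 0.400/(1−0.400) = 0.6667. LR = 0.66/0.11 = 6.0000.
Prior odds = 0.6667/6.0000 = 0.1111, so P(S) = 0.1111/(1+0.1111) ≈ 0.10.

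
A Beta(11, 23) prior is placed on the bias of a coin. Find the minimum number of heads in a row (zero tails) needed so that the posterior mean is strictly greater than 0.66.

k = 34

After k heads and 0 tails the posterior is Beta(11+k, 23), with mean (11+k)/(11+23+k).
Set (11+k)/(34+k) > 0.66 and solve: k > (0.66·34 − 11)/(1 − 0.66) = 33.647.
The smallest integer exceeding 33.647 is 34, and checking k=34: (45)/(68) = 0.6618 > 0.66.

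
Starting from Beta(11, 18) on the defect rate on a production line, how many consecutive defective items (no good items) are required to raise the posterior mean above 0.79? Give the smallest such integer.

k = 57

After k defective items and 0 good items the posterior is Beta(11+k, 18), with mean (11+k)/(11+18+k).
Set (11+k)/(29+k) > 0.79 and solve: k > (0.79·29 − 11)/(1 − 0.79) = 56.714.
The smallest integer exceeding 56.714 is 57.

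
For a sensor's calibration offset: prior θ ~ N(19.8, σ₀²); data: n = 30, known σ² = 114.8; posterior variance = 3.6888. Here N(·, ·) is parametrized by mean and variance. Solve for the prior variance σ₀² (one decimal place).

Posterior precision equals prior precision plus data precision: 1/σ_n² = 1/σ₀² + n/σ².
So 1/σ₀² = 1/3.6888 − 30/114.8 = 0.271091 − 0.261324 = 0.009767.
Hence σ₀² = 1/0.009767 ≈ 102.4.

σ₀² = 102.4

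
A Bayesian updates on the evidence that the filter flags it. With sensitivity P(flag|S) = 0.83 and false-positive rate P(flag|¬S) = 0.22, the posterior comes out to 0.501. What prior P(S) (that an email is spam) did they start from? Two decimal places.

P(S) = 0.21

Bayes' rule in odds form gives O(S|E) = O(S)·[P(E|S)/P(E|¬S)], hence O(S) = O(S|E)/LR.
Posterior odds = 0.501/(1−0.501) = 1.0040. LR = 0.83/0.22 = 3.7727.
Prior odds = 1.0040/3.7727 = 0.2661, so P(S) = 0.2661/(1+0.2661) ≈ 0.21.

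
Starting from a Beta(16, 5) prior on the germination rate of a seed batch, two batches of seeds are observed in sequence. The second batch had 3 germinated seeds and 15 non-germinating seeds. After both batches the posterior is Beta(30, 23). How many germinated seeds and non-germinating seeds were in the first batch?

Sequential conjugate updates are equivalent to a single update on the pooled data, so total successes = posterior α − prior α and total failures = posterior β − prior β.
Total across both batches: 30−16=14 germinated seeds, 23−5=18 non-germinating seeds.
Subtract the second batch: 14−3=11 germinated seeds and 18−15=3 non-germinating seeds.

11 germinated seeds and 3 non-germinating seeds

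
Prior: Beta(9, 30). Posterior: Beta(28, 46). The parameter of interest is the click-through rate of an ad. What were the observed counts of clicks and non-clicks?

19 clicks and 16 non-clicks

Beta is conjugate to the binomial likelihood: posterior = Beta(α+s, β+f).
Match parameters: s=28−9=19, f=46−30=16.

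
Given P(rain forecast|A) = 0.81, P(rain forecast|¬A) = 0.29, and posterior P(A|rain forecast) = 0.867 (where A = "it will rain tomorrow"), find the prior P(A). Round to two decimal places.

P(A) = 0.70

In odds form, posterior odds = prior odds × likelihood ratio, so prior odds = posterior odds ÷ LR.
Posterior odds = 0.867/(1−0.867) = 6.5188. LR = 0.81/0.29 = 2.7931.
Prior odds = 6.5188/2.7931 = 2.3339, so P(A) = 2.3339/(1+2.3339) ≈ 0.70.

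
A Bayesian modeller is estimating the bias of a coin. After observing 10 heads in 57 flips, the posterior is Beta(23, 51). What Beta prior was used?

Beta is conjugate to the binomial likelihood: posterior = Beta(a+s, b+f).
Subtract the data counts: 23−10=13, 51−47=4.

Beta(13, 4)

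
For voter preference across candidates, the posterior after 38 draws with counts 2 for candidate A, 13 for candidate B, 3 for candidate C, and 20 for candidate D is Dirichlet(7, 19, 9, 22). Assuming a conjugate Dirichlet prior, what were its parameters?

For a Dirichlet(α) prior with multinomial counts c, the posterior is Dirichlet(α + c) componentwise.
Subtract each count from the matching posterior parameter: 7−2=5, 19−13=6, 9−3=6, 22−20=2.

Dirichlet(5, 6, 6, 2)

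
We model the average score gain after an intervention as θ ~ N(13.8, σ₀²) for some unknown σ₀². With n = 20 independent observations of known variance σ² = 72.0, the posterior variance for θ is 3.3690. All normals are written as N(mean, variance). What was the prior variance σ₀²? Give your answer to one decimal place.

σ₀² = 52.5

Posterior precision equals prior precision plus data precision: 1/σ_n² = 1/σ₀² + n/σ².
So 1/σ₀² = 1/3.3690 − 20/72.0 = 0.296824 − 0.277778 = 0.019046.
Hence σ₀² = 1/0.019046 ≈ 52.5.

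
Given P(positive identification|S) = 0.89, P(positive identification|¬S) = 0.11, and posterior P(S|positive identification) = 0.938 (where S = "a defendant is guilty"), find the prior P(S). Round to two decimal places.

P(S) = 0.65

Bayes' rule in odds form gives O(S|E) = O(S)·[P(E|S)/P(E|¬S)], hence O(S) = O(S|E)/LR.
Posterior odds = 0.938/(1−0.938) = 15.1290. LR = 0.89/0.11 = 8.0909.
Prior odds = 15.1290/8.0909 = 1.8699, so P(S) = 1.8699/(1+1.8699) ≈ 0.65.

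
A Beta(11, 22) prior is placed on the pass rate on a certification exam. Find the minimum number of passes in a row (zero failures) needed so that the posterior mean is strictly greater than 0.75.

k = 56

After k passes and 0 failures the posterior is Beta(11+k, 22), with mean (11+k)/(11+22+k).
Set (11+k)/(33+k) > 0.75 and solve: k > (0.75·33 − 11)/(1 − 0.75) = 55.000.
The smallest integer exceeding 55.000 is 56.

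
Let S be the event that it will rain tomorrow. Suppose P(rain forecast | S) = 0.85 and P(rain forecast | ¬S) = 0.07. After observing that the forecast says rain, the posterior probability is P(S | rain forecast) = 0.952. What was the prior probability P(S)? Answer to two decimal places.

Bayes' rule in odds form gives O(S|E) = O(S)·[P(E|S)/P(E|¬S)], hence O(S) = O(S|E)/LR.
Posterior odds = 0.952/(1−0.952) = 19.8333. LR = 0.85/0.07 = 12.1429.
Prior odds = 19.8333/12.1429 = 1.6333, so P(S) = 1.6333/(1+1.6333) ≈ 0.62.

P(S) = 0.62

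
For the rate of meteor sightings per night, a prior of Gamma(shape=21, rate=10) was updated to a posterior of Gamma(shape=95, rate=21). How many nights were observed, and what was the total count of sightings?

n = 11 nights with total 74 sightings

Gamma–Poisson conjugacy: posterior shape = α + Σxᵢ, posterior rate = β + n.
Matching: Σxᵢ = 95 − 21 = 74 and n = 21 − 10 = 11.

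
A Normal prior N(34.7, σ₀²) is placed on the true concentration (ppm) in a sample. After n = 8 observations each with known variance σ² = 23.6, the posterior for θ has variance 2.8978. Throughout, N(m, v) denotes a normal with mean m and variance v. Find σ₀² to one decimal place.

For the Normal–Normal model with known σ², precisions add: τ_n = τ₀ + n/σ².
So 1/σ₀² = 1/2.8978 − 8/23.6 = 0.345089 − 0.338983 = 0.006106.
Hence σ₀² = 1/0.006106 ≈ 163.8.

σ₀² = 163.8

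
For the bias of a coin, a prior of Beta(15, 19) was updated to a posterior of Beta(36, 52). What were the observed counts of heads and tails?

21 heads and 33 tails

A Beta(a, b) prior with s successes and f failures in binomial data gives a Beta(a+s, b+f) posterior.
Match parameters: s=36−15=21, f=52−19=33.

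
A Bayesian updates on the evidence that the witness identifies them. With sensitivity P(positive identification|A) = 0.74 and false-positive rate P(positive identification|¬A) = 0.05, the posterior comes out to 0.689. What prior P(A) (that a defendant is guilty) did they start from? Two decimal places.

In odds form, posterior odds = prior odds × likelihood ratio, so prior odds = posterior odds ÷ LR.
Posterior odds = 0.689/(1−0.689) = 2.2154. LR = 0.74/0.05 = 14.8000.
Prior odds = 2.2154/14.8000 = 0.1497, so P(A) = 0.1497/(1+0.1497) ≈ 0.13.

P(A) = 0.13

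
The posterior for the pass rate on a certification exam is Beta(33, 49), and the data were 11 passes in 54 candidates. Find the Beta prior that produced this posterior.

A Beta(α, β) prior with s successes and f failures in binomial data gives a Beta(α+s, β+f) posterior.
So α = 33 − 11 = 22 and β = 49 − 43 = 6.

Beta(22, 6)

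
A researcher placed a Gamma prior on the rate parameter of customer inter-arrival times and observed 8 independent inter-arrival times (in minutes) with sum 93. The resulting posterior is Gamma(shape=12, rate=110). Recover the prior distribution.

Gamma(shape=4, rate=17)

Gamma–exponential conjugacy: posterior shape = α + n, posterior rate = β + Σtᵢ.
So α = 12 − 8 = 4 and β = 110 − 93 = 17.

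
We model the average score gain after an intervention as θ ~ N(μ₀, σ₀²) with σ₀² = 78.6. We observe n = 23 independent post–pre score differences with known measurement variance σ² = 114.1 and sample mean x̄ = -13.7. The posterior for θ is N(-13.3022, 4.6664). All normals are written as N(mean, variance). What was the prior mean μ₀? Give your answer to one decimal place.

The posterior mean is a precision-weighted average: μ_n = (τ₀μ₀ + τ_data·x̄)/(τ₀+τ_data), with τ₀=1/σ₀² and τ_data=n/σ².
Here τ₀ = 1/78.6 = 0.012723 and τ_data = 23/114.1 = 0.201578, so τ_n = 0.214301.
Rearranging for μ₀: μ₀ = (μ_n·τ_n − τ_data·x̄)/τ₀ = (-13.3022·0.214301 − 0.201578·-13.7) / 0.012723 = -0.089056/0.012723 ≈ -7.0.

μ₀ = -7.0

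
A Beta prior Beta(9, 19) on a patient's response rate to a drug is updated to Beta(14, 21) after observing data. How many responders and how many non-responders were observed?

5 responders and 2 non-responders

A Beta(α, β) prior with s successes and f failures in binomial data gives a Beta(α+s, β+f) posterior.
Match parameters: s=14−9=5, f=21−19=2.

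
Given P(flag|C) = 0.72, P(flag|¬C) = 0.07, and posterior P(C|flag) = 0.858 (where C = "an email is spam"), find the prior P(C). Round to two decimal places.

P(C) = 0.37

Bayes' rule in odds form gives O(C|E) = O(C)·[P(E|C)/P(E|¬C)], hence O(C) = O(C|E)/LR.
Posterior odds = 0.858/(1−0.858) = 6.0423. LR = 0.72/0.07 = 10.2857.
Prior odds = 6.0423/10.2857 = 0.5874, so P(C) = 0.5874/(1+0.5874) ≈ 0.37.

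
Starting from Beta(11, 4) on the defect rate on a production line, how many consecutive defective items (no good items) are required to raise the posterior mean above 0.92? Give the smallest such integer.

After k defective items and 0 good items the posterior is Beta(11+k, 4), with mean (11+k)/(11+4+k).
Set (11+k)/(15+k) > 0.92 and solve: k > (0.92·15 − 11)/(1 − 0.92) = 35.000.
The smallest integer exceeding 35.000 is 36, and checking k=36: (47)/(51) = 0.9216 > 0.92.

k = 36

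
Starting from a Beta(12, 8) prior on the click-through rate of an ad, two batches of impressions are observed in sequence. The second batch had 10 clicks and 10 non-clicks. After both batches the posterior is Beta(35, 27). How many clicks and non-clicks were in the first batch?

Because Beta–binomial updating is additive in the counts, the combined data contributed (α_post−α_prior, β_post−β_prior) successes and failures.
Total across both batches: 35−12=23 clicks, 27−8=19 non-clicks.
Subtract the second batch: 23−10=13 clicks and 19−10=9 non-clicks.

13 clicks and 9 non-clicks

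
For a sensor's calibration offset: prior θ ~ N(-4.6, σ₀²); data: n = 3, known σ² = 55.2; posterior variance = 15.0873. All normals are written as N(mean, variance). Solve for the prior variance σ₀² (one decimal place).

σ₀² = 83.8

For the Normal–Normal model with known σ², precisions add: τ_n = τ₀ + n/σ².
So 1/σ₀² = 1/15.0873 − 3/55.2 = 0.066281 − 0.054348 = 0.011933.
Hence σ₀² = 1/0.011933 ≈ 83.8.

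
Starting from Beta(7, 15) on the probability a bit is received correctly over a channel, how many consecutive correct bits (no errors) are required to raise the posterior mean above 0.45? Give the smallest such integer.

k = 6

After k correct bits and 0 errors the posterior is Beta(7+k, 15), with mean (7+k)/(7+15+k).
Set (7+k)/(22+k) > 0.45 and solve: k > (0.45·22 − 7)/(1 − 0.45) = 5.273.
The smallest integer exceeding 5.273 is 6, and checking k=6: (13)/(28) = 0.4643 > 0.45.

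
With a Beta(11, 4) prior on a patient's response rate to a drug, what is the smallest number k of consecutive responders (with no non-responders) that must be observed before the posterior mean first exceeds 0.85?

k = 12

After k responders and 0 non-responders the posterior is Beta(11+k, 4), with mean (11+k)/(11+4+k).
Set (11+k)/(15+k) > 0.85 and solve: k > (0.85·15 − 11)/(1 − 0.85) = 11.667.
The smallest integer exceeding 11.667 is 12, and checking k=12: (23)/(27) = 0.8519 > 0.85.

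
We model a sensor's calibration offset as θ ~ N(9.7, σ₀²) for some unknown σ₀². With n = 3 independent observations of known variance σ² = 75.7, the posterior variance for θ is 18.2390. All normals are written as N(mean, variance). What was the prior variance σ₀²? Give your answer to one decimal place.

For the Normal–Normal model with known σ², precisions add: τ_n = τ₀ + n/σ².
So 1/σ₀² = 1/18.2390 − 3/75.7 = 0.054828 − 0.039630 = 0.015198.
Hence σ₀² = 1/0.015198 ≈ 65.8.

σ₀² = 65.8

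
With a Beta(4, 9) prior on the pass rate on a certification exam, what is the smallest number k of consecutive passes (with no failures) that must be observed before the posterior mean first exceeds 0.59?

k = 9

After k passes and 0 failures the posterior is Beta(4+k, 9), with mean (4+k)/(4+9+k).
Set (4+k)/(13+k) > 0.59 and solve: k > (0.59·13 − 4)/(1 − 0.59) = 8.951.
The smallest integer exceeding 8.951 is 9, and checking k=9: (13)/(22) = 0.5909 > 0.59.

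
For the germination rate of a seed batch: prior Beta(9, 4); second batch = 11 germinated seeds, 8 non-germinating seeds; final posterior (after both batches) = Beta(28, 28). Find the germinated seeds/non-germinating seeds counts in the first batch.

8 germinated seeds and 16 non-germinating seeds

Because Beta–binomial updating is additive in the counts, the combined data contributed (α_post−α_prior, β_post−β_prior) successes and failures.
Total across both batches: 28−9=19 germinated seeds, 28−4=24 non-germinating seeds.
Subtract the second batch: 19−11=8 germinated seeds and 24−8=16 non-germinating seeds.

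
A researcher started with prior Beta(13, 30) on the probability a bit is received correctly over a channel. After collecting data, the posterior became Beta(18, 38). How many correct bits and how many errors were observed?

5 correct bits and 8 errors

A Beta(α, β) prior with s successes and f failures in binomial data gives a Beta(α+s, β+f) posterior.
Match parameters: s=18−13=5, f=38−30=8.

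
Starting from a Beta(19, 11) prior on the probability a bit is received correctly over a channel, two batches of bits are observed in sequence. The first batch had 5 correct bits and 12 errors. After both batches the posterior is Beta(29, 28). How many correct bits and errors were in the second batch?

5 correct bits and 5 errors

Sequential conjugate updates are equivalent to a single update on the pooled data, so total successes = posterior α − prior α and total failures = posterior β − prior β.
Total across both batches: 29−19=10 correct bits, 28−11=17 errors.
Subtract the first batch: 10−5=5 correct bits and 17−12=5 errors.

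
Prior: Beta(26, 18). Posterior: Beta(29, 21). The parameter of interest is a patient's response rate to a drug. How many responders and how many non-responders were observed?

3 responders and 3 non-responders

Under Beta–binomial conjugacy the posterior parameters are (a+s, b+f).
So s = 29 − 26 = 3 and f = 21 − 18 = 3.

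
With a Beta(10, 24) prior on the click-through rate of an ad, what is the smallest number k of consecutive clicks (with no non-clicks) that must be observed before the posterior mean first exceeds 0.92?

After k clicks and 0 non-clicks the posterior is Beta(10+k, 24), with mean (10+k)/(10+24+k).
Set (10+k)/(34+k) > 0.92 and solve: k > (0.92·34 − 10)/(1 − 0.92) = 266.000.
The smallest integer exceeding 266.000 is 267.

k = 267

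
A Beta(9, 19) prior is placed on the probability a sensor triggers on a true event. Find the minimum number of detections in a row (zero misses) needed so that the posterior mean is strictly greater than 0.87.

k = 119

After k detections and 0 misses the posterior is Beta(9+k, 19), with mean (9+k)/(9+19+k).
Set (9+k)/(28+k) > 0.87 and solve: k > (0.87·28 − 9)/(1 − 0.87) = 118.154.
The smallest integer exceeding 118.154 is 119, and checking k=119: (128)/(147) = 0.8707 > 0.87.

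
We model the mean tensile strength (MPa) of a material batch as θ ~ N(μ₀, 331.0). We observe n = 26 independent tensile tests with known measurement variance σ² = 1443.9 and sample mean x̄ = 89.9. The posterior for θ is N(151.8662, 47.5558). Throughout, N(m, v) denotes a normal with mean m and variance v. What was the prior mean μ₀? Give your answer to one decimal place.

With known observation variance, the Normal–Normal posterior has precision τ_n = τ₀ + n/σ² and mean μ_n = (τ₀μ₀ + (n/σ²)x̄)/τ_n.
Here τ₀ = 1/331.0 = 0.003021 and τ_data = 26/1443.9 = 0.018007, so τ_n = 0.021028.
Rearranging for μ₀: μ₀ = (μ_n·τ_n − τ_data·x̄)/τ₀ = (151.8662·0.021028 − 0.018007·89.9) / 0.003021 = 1.574613/0.003021 ≈ 521.2.

μ₀ = 521.2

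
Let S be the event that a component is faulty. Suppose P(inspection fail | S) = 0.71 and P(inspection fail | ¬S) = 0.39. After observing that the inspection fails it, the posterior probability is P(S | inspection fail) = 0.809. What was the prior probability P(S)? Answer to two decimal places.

Bayes' rule in odds form gives O(S|E) = O(S)·[P(E|S)/P(E|¬S)], hence O(S) = O(S|E)/LR.
Posterior odds = 0.809/(1−0.809) = 4.2356. LR = 0.71/0.39 = 1.8205.
Prior odds = 4.2356/1.8205 = 2.3266, so P(S) = 2.3266/(1+2.3266) ≈ 0.70.

P(S) = 0.70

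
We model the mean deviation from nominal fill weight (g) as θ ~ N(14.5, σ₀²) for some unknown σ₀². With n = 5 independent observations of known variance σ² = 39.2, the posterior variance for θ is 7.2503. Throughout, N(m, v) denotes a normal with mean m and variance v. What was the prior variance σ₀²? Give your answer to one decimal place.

For the Normal–Normal model with known σ², precisions add: τ_n = τ₀ + n/σ².
So 1/σ₀² = 1/7.2503 − 5/39.2 = 0.137925 − 0.127551 = 0.010374.
Hence σ₀² = 1/0.010374 ≈ 96.4.

σ₀² = 96.4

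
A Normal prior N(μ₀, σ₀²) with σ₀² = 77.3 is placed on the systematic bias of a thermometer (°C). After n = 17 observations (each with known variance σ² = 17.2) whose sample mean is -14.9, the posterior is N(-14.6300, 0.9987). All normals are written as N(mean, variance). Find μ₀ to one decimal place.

μ₀ = 6.0

With known observation variance, the Normal–Normal posterior has precision τ_n = τ₀ + n/σ² and mean μ_n = (τ₀μ₀ + (n/σ²)x̄)/τ_n.
Here τ₀ = 1/77.3 = 0.012937 and τ_data = 17/17.2 = 0.988372, so τ_n = 1.001309.
Rearranging for μ₀: μ₀ = (μ_n·τ_n − τ_data·x̄)/τ₀ = (-14.6300·1.001309 − 0.988372·-14.9) / 0.012937 = 0.077592/0.012937 ≈ 6.0.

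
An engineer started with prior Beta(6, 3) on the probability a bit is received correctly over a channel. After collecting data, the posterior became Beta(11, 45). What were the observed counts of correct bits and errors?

5 correct bits and 42 errors

A Beta(α, β) prior with s successes and f failures in binomial data gives a Beta(α+s, β+f) posterior.
So s = 11 − 6 = 5 and f = 45 − 3 = 42.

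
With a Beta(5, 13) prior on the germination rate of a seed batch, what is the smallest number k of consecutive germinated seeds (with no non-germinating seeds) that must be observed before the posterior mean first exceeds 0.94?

After k germinated seeds and 0 non-germinating seeds the posterior is Beta(5+k, 13), with mean (5+k)/(5+13+k).
Set (5+k)/(18+k) > 0.94 and solve: k > (0.94·18 − 5)/(1 − 0.94) = 198.667.
The smallest integer exceeding 198.667 is 199.

k = 199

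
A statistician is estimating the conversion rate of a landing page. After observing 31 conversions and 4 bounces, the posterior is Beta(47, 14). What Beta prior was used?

Beta(16, 10)

Under Beta–binomial conjugacy the posterior parameters are (α+s, β+f).
Subtract the data counts: 47−31=16, 14−4=10.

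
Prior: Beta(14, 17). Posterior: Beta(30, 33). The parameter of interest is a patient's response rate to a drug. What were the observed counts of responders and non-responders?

16 responders and 16 non-responders

Beta is conjugate to the binomial likelihood: posterior = Beta(α+s, β+f).
So s = 30 − 14 = 16 and f = 33 − 17 = 16.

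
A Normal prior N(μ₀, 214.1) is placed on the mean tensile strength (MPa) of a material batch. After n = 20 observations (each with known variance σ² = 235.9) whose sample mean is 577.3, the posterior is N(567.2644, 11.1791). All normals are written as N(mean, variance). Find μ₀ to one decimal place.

The posterior mean is a precision-weighted average: μ_n = (τ₀μ₀ + τ_data·x̄)/(τ₀+τ_data), with τ₀=1/σ₀² and τ_data=n/σ².
Here τ₀ = 1/214.1 = 0.004671 and τ_data = 20/235.9 = 0.084782, so τ_n = 0.089453.
Rearranging for μ₀: μ₀ = (μ_n·τ_n − τ_data·x̄)/τ₀ = (567.2644·0.089453 − 0.084782·577.3) / 0.004671 = 1.798854/0.004671 ≈ 385.1.

μ₀ = 385.1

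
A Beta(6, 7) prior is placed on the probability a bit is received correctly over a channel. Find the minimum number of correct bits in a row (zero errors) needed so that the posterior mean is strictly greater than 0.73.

After k correct bits and 0 errors the posterior is Beta(6+k, 7), with mean (6+k)/(6+7+k).
Set (6+k)/(13+k) > 0.73 and solve: k > (0.73·13 − 6)/(1 − 0.73) = 12.926.
The smallest integer exceeding 12.926 is 13.

k = 13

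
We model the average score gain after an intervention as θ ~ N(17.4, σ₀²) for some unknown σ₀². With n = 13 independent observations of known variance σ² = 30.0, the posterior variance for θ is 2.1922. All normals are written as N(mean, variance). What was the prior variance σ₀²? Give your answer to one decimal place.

σ₀² = 43.8

Posterior precision equals prior precision plus data precision: 1/σ_n² = 1/σ₀² + n/σ².
So 1/σ₀² = 1/2.1922 − 13/30.0 = 0.456163 − 0.433333 = 0.022830.
Hence σ₀² = 1/0.022830 ≈ 43.8.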